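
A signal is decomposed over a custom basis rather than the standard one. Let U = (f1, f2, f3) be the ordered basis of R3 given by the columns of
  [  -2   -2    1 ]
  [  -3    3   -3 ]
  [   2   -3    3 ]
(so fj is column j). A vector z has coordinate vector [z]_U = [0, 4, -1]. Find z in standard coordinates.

[-9, 15, -15]

The coordinates say z = 0·f1 + 4f2 - f3; adding the scaled basis vectors gives [-9, 15, -15].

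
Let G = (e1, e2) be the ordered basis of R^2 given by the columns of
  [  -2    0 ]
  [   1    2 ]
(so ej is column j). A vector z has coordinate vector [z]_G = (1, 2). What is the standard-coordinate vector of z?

z = M [z]_G, where M has columns e1, e2.
Carrying out the matrix-vector product, z = (-2, 5).

(-2, 5)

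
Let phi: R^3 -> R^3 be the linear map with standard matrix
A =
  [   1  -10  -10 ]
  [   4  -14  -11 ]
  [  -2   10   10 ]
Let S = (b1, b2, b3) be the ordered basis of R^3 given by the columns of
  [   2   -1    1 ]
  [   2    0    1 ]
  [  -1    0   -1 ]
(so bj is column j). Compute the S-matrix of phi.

The j-th column of [phi]_S is [phi(bj)]_S.
phi(b1) = A b1 = [-8, -9, 6] = -3b1 - b2 - 3b3, so column 1 is [-3, -1, -3].
Repeating for b2, b3 and assembling the columns gives [[-3, -2, -1], [-1, -3, 0], [-3, 0, 3]].

[[-3, -2, -1], [-1, -3, 0], [-3, 0, 3]]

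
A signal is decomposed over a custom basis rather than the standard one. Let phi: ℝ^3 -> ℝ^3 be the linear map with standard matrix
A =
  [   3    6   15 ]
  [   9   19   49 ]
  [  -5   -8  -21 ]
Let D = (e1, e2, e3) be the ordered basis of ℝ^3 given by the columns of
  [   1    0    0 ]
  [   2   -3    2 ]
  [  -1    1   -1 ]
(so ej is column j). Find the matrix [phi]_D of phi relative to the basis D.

[[0, -3, -3], [2, 2, 1], [2, 2, -1]]

Let P have columns e1, ..., e3. Then [phi]_D = P^(-1) A P.
Here det P = 1, so P^(-1) is integer; computing A P first and then P^(-1)(A P) gives [[0, -3, -3], [2, 2, 1], [2, 2, -1]].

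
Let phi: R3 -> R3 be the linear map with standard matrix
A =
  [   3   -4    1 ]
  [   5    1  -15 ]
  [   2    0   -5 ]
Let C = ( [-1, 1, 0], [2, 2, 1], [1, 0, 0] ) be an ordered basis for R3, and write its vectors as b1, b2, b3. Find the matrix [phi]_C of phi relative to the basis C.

With P the matrix whose columns are b1, ..., b3, [phi]_C = P^(-1) A P.
Column by column: phi(b1) = A b1 = [-7, -4, -2]; its C-coordinates [0, -2, -3] give column 1.
Continuing for each basis vector yields [phi]_C = [[0, -1, 1], [-2, -1, 2], [-3, 0, 0]].

[[0, -1, 1], [-2, -1, 2], [-3, 0, 0]]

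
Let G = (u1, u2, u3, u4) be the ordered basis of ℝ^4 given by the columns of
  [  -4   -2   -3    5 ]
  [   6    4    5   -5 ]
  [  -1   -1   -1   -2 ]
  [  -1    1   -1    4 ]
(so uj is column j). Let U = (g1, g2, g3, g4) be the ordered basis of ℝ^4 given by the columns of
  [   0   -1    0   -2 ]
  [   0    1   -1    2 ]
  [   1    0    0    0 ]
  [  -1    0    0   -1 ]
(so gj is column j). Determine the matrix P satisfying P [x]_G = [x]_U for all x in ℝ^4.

[[-1, -1, -1, -2], [0, 2, -1, -1], [-2, -2, -2, 0], [2, 0, 2, -2]]

Take x = uj: its G-coordinates are the j-th standard unit vector, so P e_j — column j of P — equals [uj]_U.
u1 = -g1 + 0·g2 - 2g3 + 2g4, giving column 1 = [-1, 0, -2, 2]; repeating for each j gives P = [[-1, -1, -1, -2], [0, 2, -1, -1], [-2, -2, -2, 0], [2, 0, 2, -2]].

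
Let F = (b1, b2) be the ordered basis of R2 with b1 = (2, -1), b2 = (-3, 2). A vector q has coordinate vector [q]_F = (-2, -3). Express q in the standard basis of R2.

(5, -4)

q = M [q]_F, where M has columns b1, b2.
Carrying out the matrix-vector product, q = (5, -4).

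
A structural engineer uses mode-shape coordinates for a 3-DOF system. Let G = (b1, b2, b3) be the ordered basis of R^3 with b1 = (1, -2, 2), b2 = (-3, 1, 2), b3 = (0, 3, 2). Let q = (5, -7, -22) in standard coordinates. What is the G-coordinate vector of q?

[q]_G is the unique c with M c = q, where M has columns b1, ..., b3.
Row-reducing the augmented matrix [M | q] gives c = (-4, -3, -4).
Check: -4b1 - 3b2 - 4b3 = (5, -7, -22).

(-4, -3, -4)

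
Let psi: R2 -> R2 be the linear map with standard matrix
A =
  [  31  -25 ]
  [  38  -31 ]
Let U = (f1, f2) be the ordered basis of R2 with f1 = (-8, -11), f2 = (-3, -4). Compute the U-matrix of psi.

The j-th column of [psi]_U is [psi(fj)]_U.
psi(f1) = A f1 = (27, 37) = -3f1 - f2, so column 1 is (-3, -1).
Repeating for f2 and assembling the columns gives [[-3, -2], [-1, 3]].

[[-3, -2], [-1, 3]]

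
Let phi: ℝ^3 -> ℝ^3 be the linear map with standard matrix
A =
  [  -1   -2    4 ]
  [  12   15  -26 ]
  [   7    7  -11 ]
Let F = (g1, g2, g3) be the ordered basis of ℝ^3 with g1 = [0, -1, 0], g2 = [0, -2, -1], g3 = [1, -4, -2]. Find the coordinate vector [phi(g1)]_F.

Column 1 of [phi]_F is the F-coordinate vector of phi(g1).
In standard coordinates phi(g1) = A g1 = [2, -15, -7].
Converting to F: [2, -15, -7] = g1 + 3g2 + 2g3, so the coordinate vector is [1, 3, 2].

[1, 3, 2]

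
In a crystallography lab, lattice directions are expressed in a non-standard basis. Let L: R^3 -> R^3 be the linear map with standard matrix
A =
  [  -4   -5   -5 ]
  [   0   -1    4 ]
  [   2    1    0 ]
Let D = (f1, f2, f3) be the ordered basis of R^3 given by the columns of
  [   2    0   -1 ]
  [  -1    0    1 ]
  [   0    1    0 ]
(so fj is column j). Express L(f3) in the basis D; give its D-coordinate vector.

Compute L(f3) = A f3 = (-1, -1, -1) in standard coordinates.
Then write this in D-coordinates: solve for y in y_1 f1 + ... + y_3 f3 = (-1, -1, -1).
This gives y = (-2, -1, -3), which is column 3 of [L]_D.

(-2, -1, -3)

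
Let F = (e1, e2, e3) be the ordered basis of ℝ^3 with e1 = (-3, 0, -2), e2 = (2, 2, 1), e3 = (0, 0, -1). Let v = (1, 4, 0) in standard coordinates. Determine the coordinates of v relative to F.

We seek scalars with c_1 e1 + ... + c_3 e3 = v; equivalently solve M c = v where the columns of M are e1, ..., e3.
Row-reducing the augmented matrix [M | v] gives c = (1, 2, 0).
Check: e1 + 2e2 + 0·e3 = (1, 4, 0).

(1, 2, 0)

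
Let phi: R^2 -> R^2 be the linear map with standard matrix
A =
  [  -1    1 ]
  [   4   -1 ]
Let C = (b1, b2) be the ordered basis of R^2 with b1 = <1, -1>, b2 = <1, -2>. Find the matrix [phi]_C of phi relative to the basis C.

[[1, 0], [-3, -3]]

With P the matrix whose columns are b1, b2, [phi]_C = P^(-1) A P.
Column by column: phi(b1) = A b1 = <-2, 5>; its C-coordinates <1, -3> give column 1.
Continuing for each basis vector yields [phi]_C = [[1, 0], [-3, -3]].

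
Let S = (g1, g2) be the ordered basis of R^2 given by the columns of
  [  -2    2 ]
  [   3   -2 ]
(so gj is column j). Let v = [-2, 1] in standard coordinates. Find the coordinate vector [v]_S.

[v]_S is the unique c with M c = v, where M has columns g1, g2.
System: -2c_1 + 2c_2 = -2, 3c_1 - 2c_2 = 1; solving gives c_1 = -1, c_2 = -2.
Check: -g1 - 2g2 = [-2, 1].

[-1, -2]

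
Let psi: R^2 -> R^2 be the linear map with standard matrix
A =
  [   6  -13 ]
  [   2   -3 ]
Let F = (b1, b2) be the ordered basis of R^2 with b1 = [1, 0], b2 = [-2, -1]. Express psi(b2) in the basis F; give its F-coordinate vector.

Compute psi(b2) = A b2 = [1, -1] in standard coordinates.
Then write this in F-coordinates: solve for y in y_1 b1 + y_2 b2 = [1, -1].
This gives y = [3, 1], which is column 2 of [psi]_F.

[3, 1]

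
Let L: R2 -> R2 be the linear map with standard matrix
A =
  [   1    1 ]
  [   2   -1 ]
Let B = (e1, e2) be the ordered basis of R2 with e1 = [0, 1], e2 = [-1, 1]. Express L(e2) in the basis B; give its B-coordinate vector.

[-3, 0]

Compute L(e2) = A e2 = [0, -3] in standard coordinates.
Then write this in B-coordinates: solve for y in y_1 e1 + y_2 e2 = [0, -3].
This gives y = [-3, 0], which is column 2 of [L]_B.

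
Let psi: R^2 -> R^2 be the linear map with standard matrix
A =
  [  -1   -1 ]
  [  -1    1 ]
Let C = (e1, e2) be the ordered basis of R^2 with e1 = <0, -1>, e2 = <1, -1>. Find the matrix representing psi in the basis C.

The j-th column of [psi]_C is [psi(ej)]_C.
psi(e1) = A e1 = <1, -1> = 0·e1 + e2, so column 1 is <0, 1>.
Repeating for e2 and assembling the columns gives [[0, 2], [1, 0]].

[[0, 2], [1, 0]]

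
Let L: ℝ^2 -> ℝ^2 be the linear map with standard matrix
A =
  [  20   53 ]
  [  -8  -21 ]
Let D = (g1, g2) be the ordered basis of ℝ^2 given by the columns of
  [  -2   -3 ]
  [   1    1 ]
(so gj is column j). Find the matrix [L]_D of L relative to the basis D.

The j-th column of [L]_D is [L(gj)]_D.
L(g1) = A g1 = (13, -5) = -2g1 - 3g2, so column 1 is (-2, -3).
Repeating for g2 and assembling the columns gives [[-2, 2], [-3, 1]].

[[-2, 2], [-3, 1]]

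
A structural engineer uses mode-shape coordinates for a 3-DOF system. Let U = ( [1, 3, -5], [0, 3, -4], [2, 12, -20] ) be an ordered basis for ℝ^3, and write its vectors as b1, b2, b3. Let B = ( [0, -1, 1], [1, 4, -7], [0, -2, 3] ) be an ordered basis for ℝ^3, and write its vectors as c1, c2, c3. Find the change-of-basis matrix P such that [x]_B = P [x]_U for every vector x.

Let M have columns bj and N have columns cj. Then for every x, N [x]_B = x = M [x]_U, so P = N^(-1) M.
Since det N = 1, N^(-1) has integer entries; multiplying gives P = [[-1, -1, 0], [1, 0, 2], [1, -1, -2]].

[[-1, -1, 0], [1, 0, 2], [1, -1, -2]]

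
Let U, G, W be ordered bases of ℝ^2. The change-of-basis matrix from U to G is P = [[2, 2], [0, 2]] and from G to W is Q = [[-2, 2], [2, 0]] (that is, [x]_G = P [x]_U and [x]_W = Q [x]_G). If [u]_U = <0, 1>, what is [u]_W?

First [u]_G = P [u]_U = <2, 2>.
Then [u]_W = Q [u]_G = <0, 4>.

<0, 4>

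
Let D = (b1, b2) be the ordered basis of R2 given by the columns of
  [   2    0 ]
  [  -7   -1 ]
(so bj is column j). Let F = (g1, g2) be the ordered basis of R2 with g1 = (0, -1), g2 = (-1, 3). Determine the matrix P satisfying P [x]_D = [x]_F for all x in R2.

[[1, 1], [-2, 0]]

Let M have columns bj and N have columns gj. Then for every x, N [x]_F = x = M [x]_D, so P = N^(-1) M.
Since det N = -1, N^(-1) has integer entries; multiplying gives P = [[1, 1], [-2, 0]].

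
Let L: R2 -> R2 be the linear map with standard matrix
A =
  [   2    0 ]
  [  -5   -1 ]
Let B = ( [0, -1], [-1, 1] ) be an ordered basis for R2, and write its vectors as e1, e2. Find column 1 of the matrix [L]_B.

[-1, 0]

Column 1 of [L]_B is the B-coordinate vector of L(e1).
In standard coordinates L(e1) = A e1 = [0, 1].
Converting to B: [0, 1] = -e1 + 0·e2, so the coordinate vector is [-1, 0].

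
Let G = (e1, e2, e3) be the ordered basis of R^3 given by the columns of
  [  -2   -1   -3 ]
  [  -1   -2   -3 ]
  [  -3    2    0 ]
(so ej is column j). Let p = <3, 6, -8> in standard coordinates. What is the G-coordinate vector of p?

<2, -1, -2>

Write p = c_1 e1 + ... + c_3 e3 and solve for the c_i.
Row-reducing the augmented matrix [M | p] gives c = (2, -1, -2).
Check: 2e1 - e2 - 2e3 = <3, 6, -8>.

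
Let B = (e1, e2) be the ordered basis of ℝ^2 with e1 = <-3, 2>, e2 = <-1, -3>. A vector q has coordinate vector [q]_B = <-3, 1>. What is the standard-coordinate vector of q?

The coordinates say q = -3e1 + e2; adding the scaled basis vectors gives <8, -9>.

<8, -9>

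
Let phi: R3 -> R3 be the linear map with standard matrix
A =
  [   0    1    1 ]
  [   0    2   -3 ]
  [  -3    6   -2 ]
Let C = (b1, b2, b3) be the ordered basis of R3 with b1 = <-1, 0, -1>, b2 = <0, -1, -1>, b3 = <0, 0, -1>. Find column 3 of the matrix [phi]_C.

<1, -3, 0>

Column 3 of [phi]_C is the C-coordinate vector of phi(b3).
In standard coordinates phi(b3) = A b3 = <-1, 3, 2>.
Converting to C: <-1, 3, 2> = b1 - 3b2 + 0·b3, so the coordinate vector is <1, -3, 0>.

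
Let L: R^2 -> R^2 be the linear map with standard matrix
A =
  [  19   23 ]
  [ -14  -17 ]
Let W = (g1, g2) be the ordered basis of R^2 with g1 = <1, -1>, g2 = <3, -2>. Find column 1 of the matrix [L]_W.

Column 1 of [L]_W is the W-coordinate vector of L(g1).
In standard coordinates L(g1) = A g1 = <-4, 3>.
Converting to W: <-4, 3> = -g1 - g2, so the coordinate vector is <-1, -1>.

<-1, -1>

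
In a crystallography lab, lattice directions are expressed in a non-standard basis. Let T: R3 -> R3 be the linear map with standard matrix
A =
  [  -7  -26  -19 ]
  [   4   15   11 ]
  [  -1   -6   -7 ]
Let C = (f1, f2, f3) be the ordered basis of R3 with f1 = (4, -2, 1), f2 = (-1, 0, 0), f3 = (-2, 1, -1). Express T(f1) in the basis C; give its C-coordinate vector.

Column 1 of [T]_C is the C-coordinate vector of T(f1).
In standard coordinates T(f1) = A f1 = (5, -3, 1).
Converting to C: (5, -3, 1) = 2f1 + f2 + f3, so the coordinate vector is (2, 1, 1).

(2, 1, 1)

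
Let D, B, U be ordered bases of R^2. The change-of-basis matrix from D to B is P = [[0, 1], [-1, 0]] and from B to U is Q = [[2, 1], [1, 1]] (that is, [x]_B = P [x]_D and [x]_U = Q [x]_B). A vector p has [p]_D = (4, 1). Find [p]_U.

(-2, -3)

First [p]_B = P [p]_D = (1, -4).
Then [p]_U = Q [p]_B = (-2, -3).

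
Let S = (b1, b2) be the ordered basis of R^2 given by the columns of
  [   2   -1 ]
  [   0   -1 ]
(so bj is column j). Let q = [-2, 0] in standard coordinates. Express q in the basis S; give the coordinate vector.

[-1, 0]

We seek scalars with c_1 b1 + c_2 b2 = q; equivalently solve M c = q where the columns of M are b1, b2.
System: 2c_1 - c_2 = -2, 0c_1 - c_2 = 0; solving gives c_1 = -1, c_2 = 0.
Check: -b1 + 0·b2 = [-2, 0].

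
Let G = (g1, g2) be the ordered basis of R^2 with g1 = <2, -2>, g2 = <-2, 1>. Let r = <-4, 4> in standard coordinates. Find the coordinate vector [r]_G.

<-2, 0>

We seek scalars with c_1 g1 + c_2 g2 = r; equivalently solve M c = r where the columns of M are g1, g2.
System: 2c_1 - 2c_2 = -4, -2c_1 + c_2 = 4; solving gives c_1 = -2, c_2 = 0.
Check: -2g1 + 0·g2 = <-4, 4>.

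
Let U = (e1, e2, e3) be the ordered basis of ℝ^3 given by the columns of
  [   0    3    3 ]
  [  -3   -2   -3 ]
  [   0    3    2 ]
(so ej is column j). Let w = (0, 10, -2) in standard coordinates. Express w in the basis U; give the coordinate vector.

(-4, -2, 2)

[w]_U is the unique c with M c = w, where M has columns e1, ..., e3.
Gaussian elimination on [M | w] yields c = (-4, -2, 2).
Check: -4e1 - 2e2 + 2e3 = (0, 10, -2).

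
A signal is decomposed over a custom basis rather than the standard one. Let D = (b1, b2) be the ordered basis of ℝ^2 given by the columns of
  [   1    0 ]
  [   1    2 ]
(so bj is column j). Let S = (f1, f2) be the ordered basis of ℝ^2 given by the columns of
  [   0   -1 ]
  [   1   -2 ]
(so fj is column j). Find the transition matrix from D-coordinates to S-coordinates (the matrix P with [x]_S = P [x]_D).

Let M have columns bj and N have columns fj. Then for every x, N [x]_S = x = M [x]_D, so P = N^(-1) M.
Since det N = 1, N^(-1) has integer entries; multiplying gives P = [[-1, 2], [-1, 0]].

[[-1, 2], [-1, 0]]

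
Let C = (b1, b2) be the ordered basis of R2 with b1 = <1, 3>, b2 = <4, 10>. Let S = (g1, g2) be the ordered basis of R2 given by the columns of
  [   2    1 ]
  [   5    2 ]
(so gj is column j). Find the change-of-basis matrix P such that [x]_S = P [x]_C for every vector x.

Take x = bj: its C-coordinates are the j-th standard unit vector, so P e_j — column j of P — equals [bj]_S.
b1 = g1 - g2, giving column 1 = <1, -1>; repeating for each j gives P = [[1, 2], [-1, 0]].

[[1, 2], [-1, 0]]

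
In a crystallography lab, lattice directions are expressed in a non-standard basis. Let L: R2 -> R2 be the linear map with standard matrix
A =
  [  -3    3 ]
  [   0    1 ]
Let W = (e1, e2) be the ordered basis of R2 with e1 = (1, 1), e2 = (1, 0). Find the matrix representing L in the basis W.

[[1, 0], [-1, -3]]

Let P have columns e1, e2. Then [L]_W = P^(-1) A P.
Here det P = -1, so P^(-1) is integer; computing A P first and then P^(-1)(A P) gives [[1, 0], [-1, -3]].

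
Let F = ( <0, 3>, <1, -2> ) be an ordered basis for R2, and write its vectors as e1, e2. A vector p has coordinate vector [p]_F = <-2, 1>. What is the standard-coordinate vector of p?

p = M [p]_F, where M has columns e1, e2.
Carrying out the matrix-vector product, p = <1, -8>.

<1, -8>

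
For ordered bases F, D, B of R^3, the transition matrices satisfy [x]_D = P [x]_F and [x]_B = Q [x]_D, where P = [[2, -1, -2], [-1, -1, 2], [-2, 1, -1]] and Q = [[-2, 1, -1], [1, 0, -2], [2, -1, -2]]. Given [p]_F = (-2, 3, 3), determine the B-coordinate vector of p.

(27, -21, -39)

Apply P to get D-coordinates (-13, 5, 4), then Q to get B-coordinates.
The result is [p]_B = (27, -21, -39).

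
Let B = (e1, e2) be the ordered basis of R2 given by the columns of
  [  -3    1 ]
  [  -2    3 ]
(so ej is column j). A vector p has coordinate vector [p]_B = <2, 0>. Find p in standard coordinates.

<-6, -4>

The coordinates say p = 2e1 + 0·e2; adding the scaled basis vectors gives <-6, -4>.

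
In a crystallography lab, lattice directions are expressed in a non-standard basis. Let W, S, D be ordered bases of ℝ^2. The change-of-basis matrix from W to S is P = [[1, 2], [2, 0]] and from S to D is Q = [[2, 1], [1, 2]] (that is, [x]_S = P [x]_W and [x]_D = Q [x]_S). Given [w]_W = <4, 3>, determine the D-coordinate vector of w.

Apply P to get S-coordinates <10, 8>, then Q to get D-coordinates.
The result is [w]_D = <28, 26>.

<28, 26>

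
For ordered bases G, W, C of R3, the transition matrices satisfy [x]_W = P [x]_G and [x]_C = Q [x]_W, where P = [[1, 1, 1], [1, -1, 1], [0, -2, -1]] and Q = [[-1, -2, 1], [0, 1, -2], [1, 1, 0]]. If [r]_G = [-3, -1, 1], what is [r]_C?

[6, -3, -4]

Apply P to get W-coordinates [-3, -1, 1], then Q to get C-coordinates.
The result is [r]_C = [6, -3, -4].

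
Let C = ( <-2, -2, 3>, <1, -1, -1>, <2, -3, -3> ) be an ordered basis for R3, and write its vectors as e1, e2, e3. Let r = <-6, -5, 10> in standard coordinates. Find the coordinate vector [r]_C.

<3, 2, -1>

We seek scalars with c_1 e1 + ... + c_3 e3 = r; equivalently solve M c = r where the columns of M are e1, ..., e3.
Row-reducing the augmented matrix [M | r] gives c = (3, 2, -1).
Check: 3e1 + 2e2 - e3 = <-6, -5, 10>.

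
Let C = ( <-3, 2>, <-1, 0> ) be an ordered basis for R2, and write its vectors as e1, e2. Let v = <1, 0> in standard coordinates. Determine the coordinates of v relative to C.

[v]_C is the unique c with M c = v, where M has columns e1, e2.
System: -3c_1 - c_2 = 1, 2c_1 + 0c_2 = 0; solving gives c_1 = 0, c_2 = -1.
Check: 0·e1 - e2 = <1, 0>.

<0, -1>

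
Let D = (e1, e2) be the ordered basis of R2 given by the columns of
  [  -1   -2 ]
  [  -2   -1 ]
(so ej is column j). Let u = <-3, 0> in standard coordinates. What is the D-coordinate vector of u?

We seek scalars with c_1 e1 + c_2 e2 = u; equivalently solve M c = u where the columns of M are e1, e2.
System: -c_1 - 2c_2 = -3, -2c_1 - c_2 = 0; solving gives c_1 = -1, c_2 = 2.
Check: -e1 + 2e2 = <-3, 0>.

<-1, 2>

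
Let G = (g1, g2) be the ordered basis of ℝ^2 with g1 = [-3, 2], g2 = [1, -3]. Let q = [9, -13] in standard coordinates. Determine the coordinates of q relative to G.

[-2, 3]

[q]_G is the unique c with M c = q, where M has columns g1, g2.
System: -3c_1 + c_2 = 9, 2c_1 - 3c_2 = -13; solving gives c_1 = -2, c_2 = 3.
Check: -2g1 + 3g2 = [9, -13].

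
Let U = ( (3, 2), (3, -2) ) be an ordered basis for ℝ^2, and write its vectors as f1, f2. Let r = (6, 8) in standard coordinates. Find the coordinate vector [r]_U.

(3, -1)

We seek scalars with c_1 f1 + c_2 f2 = r; equivalently solve M c = r where the columns of M are f1, f2.
System: 3c_1 + 3c_2 = 6, 2c_1 - 2c_2 = 8; solving gives c_1 = 3, c_2 = -1.
Check: 3f1 - f2 = (6, 8).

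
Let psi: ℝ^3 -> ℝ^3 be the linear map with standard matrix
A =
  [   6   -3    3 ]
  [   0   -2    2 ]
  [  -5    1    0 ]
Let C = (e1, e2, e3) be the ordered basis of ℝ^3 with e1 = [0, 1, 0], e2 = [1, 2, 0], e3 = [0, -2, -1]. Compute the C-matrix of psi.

The j-th column of [psi]_C is [psi(ej)]_C.
psi(e1) = A e1 = [-3, -2, 1] = 2e1 - 3e2 - e3, so column 1 is [2, -3, -1].
Repeating for e2, e3 and assembling the columns gives [[2, 2, 0], [-3, 0, 3], [-1, 3, 2]].

[[2, 2, 0], [-3, 0, 3], [-1, 3, 2]]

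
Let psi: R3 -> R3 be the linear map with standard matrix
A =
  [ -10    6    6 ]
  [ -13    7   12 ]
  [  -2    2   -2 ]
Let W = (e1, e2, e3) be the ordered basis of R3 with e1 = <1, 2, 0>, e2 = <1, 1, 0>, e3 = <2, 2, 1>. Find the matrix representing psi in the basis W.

[[-1, -2, 2], [-1, -2, 0], [2, 0, -2]]

With P the matrix whose columns are e1, ..., e3, [psi]_W = P^(-1) A P.
Column by column: psi(e1) = A e1 = <2, 1, 2>; its W-coordinates <-1, -1, 2> give column 1.
Continuing for each basis vector yields [psi]_W = [[-1, -2, 2], [-1, -2, 0], [2, 0, -2]].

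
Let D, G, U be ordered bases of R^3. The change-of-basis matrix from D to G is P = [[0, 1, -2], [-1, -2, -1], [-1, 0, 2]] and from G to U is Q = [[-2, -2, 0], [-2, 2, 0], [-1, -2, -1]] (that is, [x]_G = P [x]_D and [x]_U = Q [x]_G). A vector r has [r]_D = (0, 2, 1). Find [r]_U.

(10, -10, 8)

First [r]_G = P [r]_D = (0, -5, 2).
Then [r]_U = Q [r]_G = (10, -10, 8).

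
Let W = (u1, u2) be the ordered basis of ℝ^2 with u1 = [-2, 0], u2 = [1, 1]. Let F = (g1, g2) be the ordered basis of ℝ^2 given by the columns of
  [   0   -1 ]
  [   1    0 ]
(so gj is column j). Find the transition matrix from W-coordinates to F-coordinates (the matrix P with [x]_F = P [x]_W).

Take x = uj: its W-coordinates are the j-th standard unit vector, so P e_j — column j of P — equals [uj]_F.
u1 = 0·g1 + 2g2, giving column 1 = [0, 2]; repeating for each j gives P = [[0, 1], [2, -1]].

[[0, 1], [2, -1]]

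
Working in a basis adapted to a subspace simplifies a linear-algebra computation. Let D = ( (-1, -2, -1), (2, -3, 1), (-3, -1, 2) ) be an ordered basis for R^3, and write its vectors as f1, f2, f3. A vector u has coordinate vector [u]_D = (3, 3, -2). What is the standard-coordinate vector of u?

By definition u = 3f1 + 3f2 - 2f3.
Summing componentwise gives (9, -13, -4).

(9, -13, -4)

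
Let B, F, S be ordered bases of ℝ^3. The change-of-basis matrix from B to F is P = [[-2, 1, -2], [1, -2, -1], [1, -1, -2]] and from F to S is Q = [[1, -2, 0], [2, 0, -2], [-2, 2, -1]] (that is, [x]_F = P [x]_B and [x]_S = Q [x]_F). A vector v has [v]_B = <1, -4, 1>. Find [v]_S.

<-24, -22, 29>

First [v]_F = P [v]_B = <-8, 8, 3>.
Then [v]_S = Q [v]_F = <-24, -22, 29>.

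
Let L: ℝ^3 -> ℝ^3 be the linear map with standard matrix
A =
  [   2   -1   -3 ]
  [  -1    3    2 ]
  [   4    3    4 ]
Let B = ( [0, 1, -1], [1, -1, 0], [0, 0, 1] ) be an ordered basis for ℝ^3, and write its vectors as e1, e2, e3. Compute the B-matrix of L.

[[3, -1, -1], [2, 3, -3], [2, 0, 3]]

With P the matrix whose columns are e1, ..., e3, [L]_B = P^(-1) A P.
Column by column: L(e1) = A e1 = [2, 1, -1]; its B-coordinates [3, 2, 2] give column 1.
Continuing for each basis vector yields [L]_B = [[3, -1, -1], [2, 3, -3], [2, 0, 3]].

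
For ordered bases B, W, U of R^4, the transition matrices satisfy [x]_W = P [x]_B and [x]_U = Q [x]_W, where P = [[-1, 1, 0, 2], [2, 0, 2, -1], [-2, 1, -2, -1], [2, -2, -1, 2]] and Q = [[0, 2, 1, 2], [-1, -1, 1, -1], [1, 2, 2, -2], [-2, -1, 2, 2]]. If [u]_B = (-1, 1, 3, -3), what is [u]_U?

First [u]_W = P [u]_B = (-4, 7, 0, -13).
Then [u]_U = Q [u]_W = (-12, 10, 36, -25).

(-12, 10, 36, -25)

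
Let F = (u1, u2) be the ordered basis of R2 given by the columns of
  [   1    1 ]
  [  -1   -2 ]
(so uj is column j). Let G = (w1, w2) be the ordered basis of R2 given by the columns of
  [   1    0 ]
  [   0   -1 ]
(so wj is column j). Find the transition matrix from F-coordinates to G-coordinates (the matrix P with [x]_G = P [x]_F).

[[1, 1], [1, 2]]

Column j of P is [uj]_G, since P maps F-coordinates to G-coordinates.
Expressing u1 in G: u1 = w1 + w2, so column 1 of P is (1, 1).
Doing the same for each uj gives P = [[1, 1], [1, 2]].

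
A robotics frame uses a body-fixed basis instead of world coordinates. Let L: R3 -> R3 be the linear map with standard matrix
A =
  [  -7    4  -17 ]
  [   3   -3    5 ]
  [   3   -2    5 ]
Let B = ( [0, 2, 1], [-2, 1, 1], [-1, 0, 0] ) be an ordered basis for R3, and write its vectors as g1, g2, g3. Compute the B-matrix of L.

[[-2, -1, 0], [3, -2, -3], [3, 3, -1]]

Let P have columns g1, ..., g3. Then [L]_B = P^(-1) A P.
Here det P = -1, so P^(-1) is integer; computing A P first and then P^(-1)(A P) gives [[-2, -1, 0], [3, -2, -3], [3, 3, -1]].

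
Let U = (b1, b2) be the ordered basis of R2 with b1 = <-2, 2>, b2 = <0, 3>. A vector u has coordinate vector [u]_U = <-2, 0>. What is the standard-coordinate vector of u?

By definition u = -2b1 + 0·b2.
Summing componentwise gives <4, -4>.

<4, -4>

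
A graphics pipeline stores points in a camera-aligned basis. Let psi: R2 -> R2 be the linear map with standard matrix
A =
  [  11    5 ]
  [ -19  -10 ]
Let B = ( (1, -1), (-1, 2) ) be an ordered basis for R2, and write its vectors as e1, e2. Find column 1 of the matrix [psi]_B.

Column 1 of [psi]_B is the B-coordinate vector of psi(e1).
In standard coordinates psi(e1) = A e1 = (6, -9).
Converting to B: (6, -9) = 3e1 - 3e2, so the coordinate vector is (3, -3).

(3, -3)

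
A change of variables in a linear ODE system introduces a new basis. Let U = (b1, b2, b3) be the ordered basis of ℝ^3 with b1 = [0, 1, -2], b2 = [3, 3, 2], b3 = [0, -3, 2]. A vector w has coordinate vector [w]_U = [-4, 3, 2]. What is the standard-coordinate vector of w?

[9, -1, 18]

By definition w = -4b1 + 3b2 + 2b3.
Summing componentwise gives [9, -1, 18].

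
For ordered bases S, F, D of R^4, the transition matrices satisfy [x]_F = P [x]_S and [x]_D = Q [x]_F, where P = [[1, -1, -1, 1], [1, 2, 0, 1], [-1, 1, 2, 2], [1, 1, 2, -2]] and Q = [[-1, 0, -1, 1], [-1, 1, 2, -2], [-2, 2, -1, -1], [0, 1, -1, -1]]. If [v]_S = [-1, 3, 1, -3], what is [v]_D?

First [v]_F = P [v]_S = [-8, 2, 0, 10].
Then [v]_D = Q [v]_F = [18, -10, 10, -8].

[18, -10, 10, -8]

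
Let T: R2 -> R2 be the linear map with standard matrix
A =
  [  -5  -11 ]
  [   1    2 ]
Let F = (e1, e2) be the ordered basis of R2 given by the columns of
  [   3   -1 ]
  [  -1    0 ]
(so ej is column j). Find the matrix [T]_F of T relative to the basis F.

[[-1, 1], [1, -2]]

The j-th column of [T]_F is [T(ej)]_F.
T(e1) = A e1 = <-4, 1> = -e1 + e2, so column 1 is <-1, 1>.
Repeating for e2 and assembling the columns gives [[-1, 1], [1, -2]].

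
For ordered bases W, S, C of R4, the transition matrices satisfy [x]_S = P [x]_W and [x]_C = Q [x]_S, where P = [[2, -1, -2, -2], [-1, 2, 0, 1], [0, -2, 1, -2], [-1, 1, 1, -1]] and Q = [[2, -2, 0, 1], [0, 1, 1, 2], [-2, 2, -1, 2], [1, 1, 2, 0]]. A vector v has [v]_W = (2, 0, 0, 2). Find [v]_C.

Composing the changes, [v]_C = Q P [v]_W.
Q P = [[5, -5, -3, -7], [-3, 2, 3, -3], [-8, 10, 5, 6], [1, -3, 0, -5]]; applying this to (2, 0, 0, 2) gives (-4, -12, -4, -8).

(-4, -12, -4, -8)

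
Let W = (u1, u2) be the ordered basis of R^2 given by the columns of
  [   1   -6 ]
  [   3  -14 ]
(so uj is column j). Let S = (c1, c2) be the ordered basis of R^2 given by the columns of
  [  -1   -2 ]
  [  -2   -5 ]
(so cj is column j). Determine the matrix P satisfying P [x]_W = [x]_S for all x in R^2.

Let M have columns uj and N have columns cj. Then for every x, N [x]_S = x = M [x]_W, so P = N^(-1) M.
Since det N = 1, N^(-1) has integer entries; multiplying gives P = [[1, 2], [-1, 2]].

[[1, 2], [-1, 2]]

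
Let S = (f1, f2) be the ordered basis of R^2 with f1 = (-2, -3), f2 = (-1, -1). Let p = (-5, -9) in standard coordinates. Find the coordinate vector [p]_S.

Write p = c_1 f1 + c_2 f2 and solve for the c_i.
System: -2c_1 - c_2 = -5, -3c_1 - c_2 = -9; solving gives c_1 = 4, c_2 = -3.
Check: 4f1 - 3f2 = (-5, -9).

(4, -3)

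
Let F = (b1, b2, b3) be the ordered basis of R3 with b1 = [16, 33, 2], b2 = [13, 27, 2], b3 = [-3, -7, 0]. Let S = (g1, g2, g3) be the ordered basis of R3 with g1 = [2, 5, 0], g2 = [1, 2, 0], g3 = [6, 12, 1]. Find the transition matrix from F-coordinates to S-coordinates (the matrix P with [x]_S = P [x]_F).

Take x = bj: its F-coordinates are the j-th standard unit vector, so P e_j — column j of P — equals [bj]_S.
b1 = g1 + 2g2 + 2g3, giving column 1 = [1, 2, 2]; repeating for each j gives P = [[1, 1, -1], [2, -1, -1], [2, 2, 0]].

[[1, 1, -1], [2, -1, -1], [2, 2, 0]]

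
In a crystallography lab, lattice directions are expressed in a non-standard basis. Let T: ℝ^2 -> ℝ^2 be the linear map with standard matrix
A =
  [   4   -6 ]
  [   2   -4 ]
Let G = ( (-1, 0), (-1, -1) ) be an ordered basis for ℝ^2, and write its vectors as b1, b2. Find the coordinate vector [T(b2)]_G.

(0, -2)

Compute T(b2) = A b2 = (2, 2) in standard coordinates.
Then write this in G-coordinates: solve for y in y_1 b1 + y_2 b2 = (2, 2).
This gives y = (0, -2), which is column 2 of [T]_G.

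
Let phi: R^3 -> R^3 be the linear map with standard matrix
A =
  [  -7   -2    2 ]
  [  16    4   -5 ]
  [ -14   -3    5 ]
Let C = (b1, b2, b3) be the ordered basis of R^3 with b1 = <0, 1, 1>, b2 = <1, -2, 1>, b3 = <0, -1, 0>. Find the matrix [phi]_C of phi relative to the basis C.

[[2, -2, 1], [0, -1, 2], [3, -3, 1]]

With P the matrix whose columns are b1, ..., b3, [phi]_C = P^(-1) A P.
Column by column: phi(b1) = A b1 = <0, -1, 2>; its C-coordinates <2, 0, 3> give column 1.
Continuing for each basis vector yields [phi]_C = [[2, -2, 1], [0, -1, 2], [3, -3, 1]].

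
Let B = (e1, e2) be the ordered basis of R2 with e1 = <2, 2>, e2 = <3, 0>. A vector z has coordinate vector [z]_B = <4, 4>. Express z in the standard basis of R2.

<20, 8>

z = M [z]_B, where M has columns e1, e2.
Carrying out the matrix-vector product, z = <20, 8>.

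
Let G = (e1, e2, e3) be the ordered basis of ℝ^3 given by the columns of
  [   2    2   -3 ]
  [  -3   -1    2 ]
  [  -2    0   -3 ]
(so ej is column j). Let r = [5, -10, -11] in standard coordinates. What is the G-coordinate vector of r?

[4, 0, 1]

We seek scalars with c_1 e1 + ... + c_3 e3 = r; equivalently solve M c = r where the columns of M are e1, ..., e3.
Row-reducing the augmented matrix [M | r] gives c = (4, 0, 1).
Check: 4e1 + 0·e2 + e3 = [5, -10, -11].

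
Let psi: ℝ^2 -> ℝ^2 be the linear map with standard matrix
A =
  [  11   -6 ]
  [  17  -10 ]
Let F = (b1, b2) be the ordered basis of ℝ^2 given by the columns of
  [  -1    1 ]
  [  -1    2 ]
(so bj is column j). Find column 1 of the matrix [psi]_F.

Column 1 of [psi]_F is the F-coordinate vector of psi(b1).
In standard coordinates psi(b1) = A b1 = <-5, -7>.
Converting to F: <-5, -7> = 3b1 - 2b2, so the coordinate vector is <3, -2>.

<3, -2>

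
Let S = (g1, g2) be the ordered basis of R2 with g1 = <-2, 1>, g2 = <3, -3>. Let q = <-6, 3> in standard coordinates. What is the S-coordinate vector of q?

Write q = c_1 g1 + c_2 g2 and solve for the c_i.
System: -2c_1 + 3c_2 = -6, c_1 - 3c_2 = 3; solving gives c_1 = 3, c_2 = 0.
Check: 3g1 + 0·g2 = <-6, 3>.

<3, 0>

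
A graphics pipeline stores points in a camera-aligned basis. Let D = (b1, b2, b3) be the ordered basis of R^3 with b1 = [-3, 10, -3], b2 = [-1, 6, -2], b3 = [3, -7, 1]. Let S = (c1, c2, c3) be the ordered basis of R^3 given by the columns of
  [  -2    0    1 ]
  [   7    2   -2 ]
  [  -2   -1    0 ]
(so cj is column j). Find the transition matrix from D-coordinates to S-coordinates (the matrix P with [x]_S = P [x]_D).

Let M have columns bj and N have columns cj. Then for every x, N [x]_S = x = M [x]_D, so P = N^(-1) M.
Since det N = 1, N^(-1) has integer entries; multiplying gives P = [[2, 0, -1], [-1, 2, 1], [1, -1, 1]].

[[2, 0, -1], [-1, 2, 1], [1, -1, 1]]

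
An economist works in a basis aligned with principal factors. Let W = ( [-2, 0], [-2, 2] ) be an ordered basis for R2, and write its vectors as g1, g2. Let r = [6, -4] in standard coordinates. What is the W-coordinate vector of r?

We seek scalars with c_1 g1 + c_2 g2 = r; equivalently solve M c = r where the columns of M are g1, g2.
System: -2c_1 - 2c_2 = 6, 0c_1 + 2c_2 = -4; solving gives c_1 = -1, c_2 = -2.
Check: -g1 - 2g2 = [6, -4].

[-1, -2]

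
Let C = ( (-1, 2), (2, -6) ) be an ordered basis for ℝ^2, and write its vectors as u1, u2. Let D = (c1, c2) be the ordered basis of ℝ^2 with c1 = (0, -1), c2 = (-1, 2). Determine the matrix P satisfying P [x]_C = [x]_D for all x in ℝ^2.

Take x = uj: its C-coordinates are the j-th standard unit vector, so P e_j — column j of P — equals [uj]_D.
u1 = 0·c1 + c2, giving column 1 = (0, 1); repeating for each j gives P = [[0, 2], [1, -2]].

[[0, 2], [1, -2]]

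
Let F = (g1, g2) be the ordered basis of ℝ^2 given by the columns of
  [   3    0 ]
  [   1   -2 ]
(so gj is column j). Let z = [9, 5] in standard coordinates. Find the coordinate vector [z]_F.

[z]_F is the unique c with M c = z, where M has columns g1, g2.
System: 3c_1 + 0c_2 = 9, c_1 - 2c_2 = 5; solving gives c_1 = 3, c_2 = -1.
Check: 3g1 - g2 = [9, 5].

[3, -1]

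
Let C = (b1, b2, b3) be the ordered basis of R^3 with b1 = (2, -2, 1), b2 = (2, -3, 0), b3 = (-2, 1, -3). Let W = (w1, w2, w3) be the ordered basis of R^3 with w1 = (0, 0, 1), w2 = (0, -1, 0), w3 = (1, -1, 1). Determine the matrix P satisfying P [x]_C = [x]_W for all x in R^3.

Column j of P is [bj]_W, since P maps C-coordinates to W-coordinates.
Expressing b1 in W: b1 = -w1 + 0·w2 + 2w3, so column 1 of P is (-1, 0, 2).
Doing the same for each bj gives P = [[-1, -2, -1], [0, 1, 1], [2, 2, -2]].

[[-1, -2, -1], [0, 1, 1], [2, 2, -2]]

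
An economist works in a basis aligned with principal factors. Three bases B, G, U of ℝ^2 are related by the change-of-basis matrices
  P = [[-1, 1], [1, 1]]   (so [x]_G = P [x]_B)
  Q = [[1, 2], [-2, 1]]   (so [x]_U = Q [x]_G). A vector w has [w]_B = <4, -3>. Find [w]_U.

<-5, 15>

Apply P to get G-coordinates <-7, 1>, then Q to get U-coordinates.
The result is [w]_U = <-5, 15>.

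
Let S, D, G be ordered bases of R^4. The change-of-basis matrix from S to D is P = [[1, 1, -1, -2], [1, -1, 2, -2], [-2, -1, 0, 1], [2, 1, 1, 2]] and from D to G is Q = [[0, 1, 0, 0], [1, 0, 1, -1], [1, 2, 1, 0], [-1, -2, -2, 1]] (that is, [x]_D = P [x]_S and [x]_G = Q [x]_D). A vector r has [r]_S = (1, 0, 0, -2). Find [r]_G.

Apply P to get D-coordinates (5, 5, -4, -2), then Q to get G-coordinates.
The result is [r]_G = (5, 3, 11, -9).

(5, 3, 11, -9)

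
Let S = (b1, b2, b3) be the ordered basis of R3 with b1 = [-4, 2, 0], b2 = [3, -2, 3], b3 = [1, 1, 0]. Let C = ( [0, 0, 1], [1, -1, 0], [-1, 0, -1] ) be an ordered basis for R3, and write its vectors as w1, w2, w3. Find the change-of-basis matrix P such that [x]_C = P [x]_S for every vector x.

Take x = bj: its S-coordinates are the j-th standard unit vector, so P e_j — column j of P — equals [bj]_C.
b1 = 2w1 - 2w2 + 2w3, giving column 1 = [2, -2, 2]; repeating for each j gives P = [[2, 2, -2], [-2, 2, -1], [2, -1, -2]].

[[2, 2, -2], [-2, 2, -1], [2, -1, -2]]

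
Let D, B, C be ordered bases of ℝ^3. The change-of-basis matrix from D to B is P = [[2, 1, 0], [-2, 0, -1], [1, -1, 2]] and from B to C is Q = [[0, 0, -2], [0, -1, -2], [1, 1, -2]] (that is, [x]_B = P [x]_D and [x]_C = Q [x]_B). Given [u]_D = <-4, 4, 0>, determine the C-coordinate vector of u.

<16, 8, 20>

First [u]_B = P [u]_D = <-4, 8, -8>.
Then [u]_C = Q [u]_B = <16, 8, 20>.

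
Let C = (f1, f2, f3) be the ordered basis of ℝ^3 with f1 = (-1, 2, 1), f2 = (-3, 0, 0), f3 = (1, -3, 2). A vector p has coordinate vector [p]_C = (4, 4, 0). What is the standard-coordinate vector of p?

By definition p = 4f1 + 4f2 + 0·f3.
Summing componentwise gives (-16, 8, 4).

(-16, 8, 4)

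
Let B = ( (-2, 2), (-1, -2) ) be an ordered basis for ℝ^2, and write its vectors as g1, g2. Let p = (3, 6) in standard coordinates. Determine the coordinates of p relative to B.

We seek scalars with c_1 g1 + c_2 g2 = p; equivalently solve M c = p where the columns of M are g1, g2.
System: -2c_1 - c_2 = 3, 2c_1 - 2c_2 = 6; solving gives c_1 = 0, c_2 = -3.
Check: 0·g1 - 3g2 = (3, 6).

(0, -3)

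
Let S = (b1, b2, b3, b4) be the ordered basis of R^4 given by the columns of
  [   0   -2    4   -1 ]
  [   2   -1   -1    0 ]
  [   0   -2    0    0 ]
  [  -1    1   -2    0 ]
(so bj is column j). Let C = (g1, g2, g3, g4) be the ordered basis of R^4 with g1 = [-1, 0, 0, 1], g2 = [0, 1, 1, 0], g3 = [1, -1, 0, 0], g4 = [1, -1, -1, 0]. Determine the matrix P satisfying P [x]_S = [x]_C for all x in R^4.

[[-1, 1, -2, 0], [1, -2, 1, -1], [-2, -1, 1, 0], [1, 0, 1, -1]]

Let M have columns bj and N have columns gj. Then for every x, N [x]_C = x = M [x]_S, so P = N^(-1) M.
Since det N = -1, N^(-1) has integer entries; multiplying gives P = [[-1, 1, -2, 0], [1, -2, 1, -1], [-2, -1, 1, 0], [1, 0, 1, -1]].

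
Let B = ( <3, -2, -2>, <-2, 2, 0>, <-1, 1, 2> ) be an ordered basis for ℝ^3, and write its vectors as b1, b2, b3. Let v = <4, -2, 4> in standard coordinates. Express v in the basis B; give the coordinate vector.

<2, -1, 4>

We seek scalars with c_1 b1 + ... + c_3 b3 = v; equivalently solve M c = v where the columns of M are b1, ..., b3.
Gaussian elimination on [M | v] yields c = (2, -1, 4).
Check: 2b1 - b2 + 4b3 = <4, -2, 4>.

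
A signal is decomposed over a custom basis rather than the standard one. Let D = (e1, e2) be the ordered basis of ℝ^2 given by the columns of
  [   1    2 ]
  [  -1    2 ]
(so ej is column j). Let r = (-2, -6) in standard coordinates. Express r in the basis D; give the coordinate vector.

We seek scalars with c_1 e1 + c_2 e2 = r; equivalently solve M c = r where the columns of M are e1, e2.
System: c_1 + 2c_2 = -2, -c_1 + 2c_2 = -6; solving gives c_1 = 2, c_2 = -2.
Check: 2e1 - 2e2 = (-2, -6).

(2, -2)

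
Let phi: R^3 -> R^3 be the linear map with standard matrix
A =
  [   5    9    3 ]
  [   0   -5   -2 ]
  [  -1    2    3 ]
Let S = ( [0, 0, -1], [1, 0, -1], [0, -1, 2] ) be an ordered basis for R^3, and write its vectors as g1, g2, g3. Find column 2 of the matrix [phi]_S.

Compute phi(g2) = A g2 = [2, 2, -4] in standard coordinates.
Then write this in S-coordinates: solve for y in y_1 g1 + ... + y_3 g3 = [2, 2, -4].
This gives y = [-2, 2, -2], which is column 2 of [phi]_S.

[-2, 2, -2]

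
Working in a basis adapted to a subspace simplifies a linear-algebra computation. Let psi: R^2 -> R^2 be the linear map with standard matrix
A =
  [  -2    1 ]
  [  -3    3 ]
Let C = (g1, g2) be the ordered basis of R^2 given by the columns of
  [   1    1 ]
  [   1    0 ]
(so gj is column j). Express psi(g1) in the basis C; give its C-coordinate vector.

Compute psi(g1) = A g1 = <-1, 0> in standard coordinates.
Then write this in C-coordinates: solve for y in y_1 g1 + y_2 g2 = <-1, 0>.
This gives y = <0, -1>, which is column 1 of [psi]_C.

<0, -1>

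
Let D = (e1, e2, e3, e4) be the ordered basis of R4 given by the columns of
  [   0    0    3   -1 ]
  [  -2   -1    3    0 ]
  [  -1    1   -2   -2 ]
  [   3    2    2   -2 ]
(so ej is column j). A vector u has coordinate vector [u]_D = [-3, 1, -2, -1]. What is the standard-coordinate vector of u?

[-5, -1, 10, -9]

By definition u = -3e1 + e2 - 2e3 - e4.
Summing componentwise gives [-5, -1, 10, -9].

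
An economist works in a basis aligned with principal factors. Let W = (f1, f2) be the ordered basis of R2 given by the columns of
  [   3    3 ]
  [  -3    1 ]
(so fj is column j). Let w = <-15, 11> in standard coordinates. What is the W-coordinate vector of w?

<-4, -1>

We seek scalars with c_1 f1 + c_2 f2 = w; equivalently solve M c = w where the columns of M are f1, f2.
System: 3c_1 + 3c_2 = -15, -3c_1 + c_2 = 11; solving gives c_1 = -4, c_2 = -1.
Check: -4f1 - f2 = <-15, 11>.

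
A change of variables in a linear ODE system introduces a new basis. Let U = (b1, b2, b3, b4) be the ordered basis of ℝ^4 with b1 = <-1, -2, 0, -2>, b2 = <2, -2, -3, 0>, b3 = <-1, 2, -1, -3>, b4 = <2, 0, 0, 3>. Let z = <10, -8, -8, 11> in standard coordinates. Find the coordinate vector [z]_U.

We seek scalars with c_1 b1 + ... + c_4 b4 = z; equivalently solve M c = z where the columns of M are b1, ..., b4.
Row-reducing the augmented matrix [M | z] gives c = (-4, 4, -4, -3).
Check: -4b1 + 4b2 - 4b3 - 3b4 = <10, -8, -8, 11>.

<-4, 4, -4, -3>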